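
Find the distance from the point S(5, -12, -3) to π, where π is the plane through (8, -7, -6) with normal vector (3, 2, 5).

The plane has equation n·(r − (8, -7, -6)) = 0, i.e. n·r = -20.
Then n·(5, -12, -3) - (-20) = -4.
|n| = √(9 + 4 + 25) = √38, so the distance is |-4|/√38 = 2√38/19.

4/√38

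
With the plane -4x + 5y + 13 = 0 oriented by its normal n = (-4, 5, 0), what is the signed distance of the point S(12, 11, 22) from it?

20/√41

n·S − (-13) = 20.
|n| = √41, so the signed distance is 20/√41.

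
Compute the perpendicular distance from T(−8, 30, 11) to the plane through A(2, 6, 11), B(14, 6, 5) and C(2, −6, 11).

2√5

AB = (12, 0, −6) and AC = (0, −12, 0), so a normal is n = AB × AC = (−72, 0, −144).
n = (−72, 0, −144); n·P − (-1728) = 720; |n| = 72√5; distance = 720/(72√5) = 2√5.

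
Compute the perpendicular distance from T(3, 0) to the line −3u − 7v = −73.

d = |(-3)·3 + (-7)·0 − (-73)| / √(9 + 49) = |64|/√58 = 32√58/29.

64/√58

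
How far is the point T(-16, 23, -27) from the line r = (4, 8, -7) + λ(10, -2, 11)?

5√5

Direction vector d = (10, -2, 11).
AP = (-20, 15, -20), and AP × d = (125, 20, -110).
|AP × d|² = 28125 and |d|² = 225, so the distance is √(28125/225) = √125 = 5√5.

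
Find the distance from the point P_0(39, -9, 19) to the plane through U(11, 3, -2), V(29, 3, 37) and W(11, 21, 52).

UV = (18, 0, 39) and UW = (0, 18, 54), so a normal is n = UV × UW = (-702, -972, 324).
Then n·(39, -9, 19) - (-11286) = -1188.
|n| = √(492804 + 944784 + 104976) = 1242, so the distance is |-1188|/1242 = 22/23.

22/23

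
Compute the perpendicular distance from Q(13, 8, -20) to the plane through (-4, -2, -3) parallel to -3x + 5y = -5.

Parallel planes share the normal n = (-3, 5, 0); since (-4, -2, -3) lies on the plane, its equation is -3x + 5y = 2.
d = |(-3)·13 + 5·8 − 2| / √(9 + 25 + 0) = |-1| / √34 = √34/34.

√34/34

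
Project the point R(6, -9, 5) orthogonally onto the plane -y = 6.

The perpendicular from R has direction n = (0, -1, 0): r = (6, -9, 5) + λ(0, -1, 0).
Substitute into the plane: n·(R + λn) = 6 gives 9 + 1λ = 6, so λ = -3.
Foot = (6, -9, 5) + (-3)·(0, -1, 0) = (6, -6, 5).

(6, -6, 5)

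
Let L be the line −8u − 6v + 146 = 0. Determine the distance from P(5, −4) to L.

13

The normal to the line is n = (−8, −6) with |n| = 10.
|n·P − (-146)| = |-16 − (-146)| = 130, so the distance is 130/10 = 13.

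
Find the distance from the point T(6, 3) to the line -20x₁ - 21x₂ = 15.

d = |(-20)·6 + (-21)·3 − 15| / √(400 + 441) = |-198|/29 = 198/29.

198/29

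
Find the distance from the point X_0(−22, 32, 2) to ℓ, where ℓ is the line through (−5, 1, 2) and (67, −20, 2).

A direction vector is d = (72, −21, 0).
AP = (−17, 31, 0), and AP × d = (0, 0, −1875).
|AP × d|² = 3515625 and |d|² = 5625, so the distance is √(3515625/5625) = √625 = 25.

25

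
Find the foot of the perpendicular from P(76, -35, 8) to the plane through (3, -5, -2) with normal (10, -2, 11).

(36, -27, -36)

The perpendicular from P has direction n = (10, -2, 11): r = (76, -35, 8) + t(10, -2, 11).
Substitute into the plane: n·(P + tn) = 18 gives 918 + 225t = 18, so t = -4.
Foot = (76, -35, 8) + (-4)·(10, -2, 11) = (36, -27, -36).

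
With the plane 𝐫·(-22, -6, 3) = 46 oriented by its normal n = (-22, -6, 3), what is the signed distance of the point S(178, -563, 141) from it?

-7

n·S − 46 = -161.
|n| = 23, so the signed distance is -161/23 = -7.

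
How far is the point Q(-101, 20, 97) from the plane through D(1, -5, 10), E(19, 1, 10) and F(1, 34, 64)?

DE = (18, 6, 0) and DF = (0, 39, 54), so a normal is n = DE × DF = (324, -972, 702).
Then n·(-101, 20, 97) - 12204 = 3726.
|n| = √(104976 + 944784 + 492804) = 1242, so the distance is |3726|/1242 = 3.

3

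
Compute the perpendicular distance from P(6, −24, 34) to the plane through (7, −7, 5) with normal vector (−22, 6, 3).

7/23

The plane has equation n·(r − (7, −7, 5)) = 0, i.e. n·r = -181.
Then n·(6, −24, 34) − (−181) = 7.
|n| = √(484 + 36 + 9) = 23, so the distance is |7|/23 = 7/23.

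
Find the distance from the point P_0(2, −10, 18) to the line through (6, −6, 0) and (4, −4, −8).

A direction vector is d = (−2, 2, −8).
AP = (−4, −4, 18), and AP × d = (−4, −68, −16).
|AP × d|² = 4896 and |d|² = 72, so the distance is √(4896/72) = √68 = 2√17.

2√17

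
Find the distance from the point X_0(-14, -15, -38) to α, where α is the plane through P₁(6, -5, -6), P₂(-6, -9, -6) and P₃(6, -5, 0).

√10

P₁P₂ = (-12, -4, 0) and P₁P₃ = (0, 0, 6), so a normal is n = P₁P₂ × P₁P₃ = (-24, 72, 0).
n = (-24, 72, 0); n·P − (-504) = -240; |n| = 24√10; distance = 240/(24√10) = √10.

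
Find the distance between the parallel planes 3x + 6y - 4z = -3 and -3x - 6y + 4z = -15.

Divide the second equation by -1 to match normals: 3x + 6y - 4z = 15.
Both planes have normal n = (3, 6, -4), |n| = √61. Any point on the first plane is at distance |15 − (-3)|/|n| = 18/√61 = 18√61/61 from the second.

18/√61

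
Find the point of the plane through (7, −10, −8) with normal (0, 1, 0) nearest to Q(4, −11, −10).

(4, -10, -10)

The perpendicular from Q has direction n = (0, 1, 0): r = (4, −11, −10) + t(0, 1, 0).
Substitute into the plane: n·(Q + tn) = -10 gives -11 + 1t = -10, so t = 1.
Foot = (4, −11, −10) + 1·(0, 1, 0) = (4, −10, −10).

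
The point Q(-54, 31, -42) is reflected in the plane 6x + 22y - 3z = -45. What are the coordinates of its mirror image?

(-66, -13, -36)

n = (6, 22, -3), |n|² = 529, n·Q − (-45) = 529, so t = 529/529 = 1.
Foot F = Q − 1·n = (-60, 9, -39); the reflection is 2F − Q = (-66, -13, -36).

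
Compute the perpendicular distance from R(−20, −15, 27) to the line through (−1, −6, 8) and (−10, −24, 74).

A direction vector is d = (−9, −18, 66).
AP = (−19, −9, 19); AP·d = 1587, |AP|² = 803, |d|² = 4761.
distance² = |AP|² − (AP·d)²/|d|² = 803 − 2518569/4761 = 274, so the distance is √274.

√274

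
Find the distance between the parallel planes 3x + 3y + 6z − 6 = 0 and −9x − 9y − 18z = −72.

√6

Divide the second equation by -3 to match normals: 3x + 3y + 6z = 24.
Both planes have normal n = (3, 3, 6), |n| = 3√6. Any point on the first plane is at distance |24 − 6|/|n| = 18/(3√6) = √6 from the second.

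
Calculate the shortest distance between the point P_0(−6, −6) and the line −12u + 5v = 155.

The normal to the line is n = (−12, 5) with |n| = 13.
|n·P_0 − 155| = |42 − 155| = 113, so the distance is 113/13.

113/13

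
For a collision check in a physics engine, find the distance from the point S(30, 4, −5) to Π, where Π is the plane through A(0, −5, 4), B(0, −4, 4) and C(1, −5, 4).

9

AB = (0, 1, 0) and AC = (1, 0, 0), so a normal is n = AB × AC = (0, 0, −1).
Then n·(30, 4, −5) − (−4) = 9.
|n| = √(0 + 0 + 1) = 1, so the distance is |9|/1 = 9.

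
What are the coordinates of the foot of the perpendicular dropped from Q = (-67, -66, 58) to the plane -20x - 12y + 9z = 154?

(13, -18, 22)

The perpendicular from Q has direction n = (-20, -12, 9): r = (-67, -66, 58) + μ(-20, -12, 9).
Substitute into the plane: n·(Q + μn) = 154 gives 2654 + 625μ = 154, so μ = -4.
Foot = (-67, -66, 58) + (-4)·(-20, -12, 9) = (13, -18, 22).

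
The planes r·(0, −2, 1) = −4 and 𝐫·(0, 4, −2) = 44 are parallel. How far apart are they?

18/√5

Divide the second equation by -2 to match normals: −2y + z = -22.
With common normal n = (0, −2, 1) (|n| = √5), the distance is |(-4) − (-22)|/|n| = 18/√5.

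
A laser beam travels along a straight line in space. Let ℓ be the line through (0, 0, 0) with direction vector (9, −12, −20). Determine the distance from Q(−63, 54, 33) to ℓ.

9√29

Direction vector d = (9, −12, −20).
AP = (−63, 54, 33), and AP × d = (−684, −963, 270).
|AP × d|² = 1468125 and |d|² = 625, so the distance is √(1468125/625) = √2349 = 9√29.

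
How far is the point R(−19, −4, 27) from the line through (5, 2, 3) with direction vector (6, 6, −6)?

6√6

Direction vector d = (6, 6, −6).
AP = (−24, −6, 24), and AP × d = (−108, 0, −108).
|AP × d|² = 23328 and |d|² = 108, so the distance is √(23328/108) = √216 = 6√6.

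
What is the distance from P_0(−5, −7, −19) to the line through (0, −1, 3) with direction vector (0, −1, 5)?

√129

Direction vector d = (0, −1, 5).
AP = (−5, −6, −22); AP·d = -104, |AP|² = 545, |d|² = 26.
distance² = |AP|² − (AP·d)²/|d|² = 545 − 10816/26 = 129, so the distance is √129.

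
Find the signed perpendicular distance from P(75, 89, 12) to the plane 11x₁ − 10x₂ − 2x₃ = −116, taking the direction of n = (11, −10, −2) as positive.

9/5

n·P − (-116) = 27.
|n| = 15, so the signed distance is 27/15 = 9/5.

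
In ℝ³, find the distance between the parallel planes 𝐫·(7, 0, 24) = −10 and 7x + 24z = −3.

7/25

Both planes have normal n = (7, 0, 24), |n| = 25. Any point on the first plane is at distance |(-3) − (-10)|/|n| = 7/25 from the second.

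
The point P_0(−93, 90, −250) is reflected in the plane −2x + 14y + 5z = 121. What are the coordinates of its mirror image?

(-275/3, 242/3, -760/3)

With n = (−2, 14, 5), the signed offset is (n·P_0 − 121)/|n|² = 75/225 = 1/3.
P_0' = P_0 − 2t·n = (−93, 90, −250) − (2/3)·(−2, 14, 5) = (−275/3, 242/3, −760/3).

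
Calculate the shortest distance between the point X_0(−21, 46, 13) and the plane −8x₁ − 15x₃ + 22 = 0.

5/17

Normal vector n = (−8, 0, −15), and n·(−21, 46, 13) − (−22) = −5.
|n| = √(64 + 0 + 225) = 17, so the distance is |-5|/17 = 5/17.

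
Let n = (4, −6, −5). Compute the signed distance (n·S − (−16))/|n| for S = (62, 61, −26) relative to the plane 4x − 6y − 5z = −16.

28/√77

n·S − (-16) = 28.
|n| = √77, so the signed distance is 28/√77.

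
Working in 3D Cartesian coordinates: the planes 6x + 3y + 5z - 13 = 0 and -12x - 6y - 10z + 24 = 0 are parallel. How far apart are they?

1/√70

Divide the second equation by -2 to match normals: 6x + 3y + 5z = 12.
Both planes have normal n = (6, 3, 5), |n| = √70. Any point on the first plane is at distance |12 − 13|/|n| = 1/√70 from the second.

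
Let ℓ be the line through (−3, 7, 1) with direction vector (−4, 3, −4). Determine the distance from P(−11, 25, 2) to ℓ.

15

Direction vector d = (−4, 3, −4).
AP = (−8, 18, 1); AP·d = 82, |AP|² = 389, |d|² = 41.
distance² = |AP|² − (AP·d)²/|d|² = 389 − 6724/41 = 225, so the distance is 15.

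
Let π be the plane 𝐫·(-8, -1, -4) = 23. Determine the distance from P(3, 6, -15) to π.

Normal vector n = (-8, -1, -4), and n·(3, 6, -15) - 23 = 7.
|n| = √(64 + 1 + 16) = 9, so the distance is |7|/9 = 7/9.

7/9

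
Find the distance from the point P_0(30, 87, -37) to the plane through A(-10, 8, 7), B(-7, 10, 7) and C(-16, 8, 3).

AB = (3, 2, 0) and AC = (-6, 0, -4), so a normal is n = AB × AC = (-8, 12, 12).
d = |(-8)·30 + 12·87 + 12·(-37) − 260| / √(64 + 144 + 144) = |100| / (4√22) = 25√22/22.

25/√22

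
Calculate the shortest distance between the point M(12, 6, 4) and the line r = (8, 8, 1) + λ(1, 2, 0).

√29

Direction vector d = (1, 2, 0).
AP = (4, -2, 3); AP·d = 0, |AP|² = 29, |d|² = 5.
distance² = |AP|² − (AP·d)²/|d|² = 29 − 0/5 = 29, so the distance is √29.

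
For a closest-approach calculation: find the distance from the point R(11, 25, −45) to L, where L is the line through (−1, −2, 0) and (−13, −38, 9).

9√17

A direction vector is d = (−12, −36, 9).
AP = (12, 27, −45), and AP × d = (−1377, 432, −108).
|AP × d|² = 2094417 and |d|² = 1521, so the distance is √(2094417/1521) = √1377 = 9√17.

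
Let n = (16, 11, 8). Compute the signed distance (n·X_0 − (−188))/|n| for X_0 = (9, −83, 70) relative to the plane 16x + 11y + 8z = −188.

n·X_0 − (-188) = -21.
|n| = 21, so the signed distance is -21/21 = -1.

-1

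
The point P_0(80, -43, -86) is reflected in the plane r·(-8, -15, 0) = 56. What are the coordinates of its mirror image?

(1312/17, -821/17, -86)

With n = (-8, -15, 0), the signed offset is (n·P_0 − 56)/|n|² = -51/289 = -3/17.
P_0' = P_0 − 2t·n = (80, -43, -86) − (-6/17)·(-8, -15, 0) = (1312/17, -821/17, -86).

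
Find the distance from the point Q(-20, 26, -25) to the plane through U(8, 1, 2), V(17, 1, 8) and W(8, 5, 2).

25/√13

UV = (9, 0, 6) and UW = (0, 4, 0), so a normal is n = UV × UW = (-24, 0, 36).
Then n·(-20, 26, -25) - (-120) = -300.
|n| = √(576 + 0 + 1296) = 12√13, so the distance is |-300|/(12√13) = 25√13/13.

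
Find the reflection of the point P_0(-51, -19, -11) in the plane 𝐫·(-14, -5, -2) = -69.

n = (-14, -5, -2), |n|² = 225, n·P_0 − (-69) = 900, so t = 900/225 = 4.
Foot F = P_0 − 4·n = (5, 1, -3); the reflection is 2F − P_0 = (61, 21, 5).

(61, 21, 5)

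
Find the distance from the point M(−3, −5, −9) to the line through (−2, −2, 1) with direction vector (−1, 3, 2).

Direction vector d = (−1, 3, 2).
AP = (−1, −3, −10); AP·d = -28, |AP|² = 110, |d|² = 14.
distance² = |AP|² − (AP·d)²/|d|² = 110 − 784/14 = 54, so the distance is 3√6.

3√6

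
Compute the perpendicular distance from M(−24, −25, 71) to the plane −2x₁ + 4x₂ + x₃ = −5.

Normal vector n = (−2, 4, 1), and n·(−24, −25, 71) − (−5) = 24.
|n| = √(4 + 16 + 1) = √21, so the distance is |24|/√21 = 8√21/7.

8√21/7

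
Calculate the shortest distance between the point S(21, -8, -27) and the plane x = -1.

22

Normal vector n = (1, 0, 0), and n·(21, -8, -27) - (-1) = 22.
|n| = √(1 + 0 + 0) = 1, so the distance is |22|/1 = 22.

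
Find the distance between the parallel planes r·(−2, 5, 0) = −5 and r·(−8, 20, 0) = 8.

Divide the second equation by 4 to match normals: −2x₁ + 5x₂ = 2.
Both planes have normal n = (−2, 5, 0), |n| = √29. Any point on the first plane is at distance |2 − (-5)|/|n| = 7/√29 = 7√29/29 from the second.

7/√29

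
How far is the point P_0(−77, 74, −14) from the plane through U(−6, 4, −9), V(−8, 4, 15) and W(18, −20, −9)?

UV = (−2, 0, 24) and UW = (24, −24, 0), so a normal is n = UV × UW = (576, 576, 48).
n = (576, 576, 48); n·P − (-1584) = -816; |n| = 816; distance = 816/816 = 1.

1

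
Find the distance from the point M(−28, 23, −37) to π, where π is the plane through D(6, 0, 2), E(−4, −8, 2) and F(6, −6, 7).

DE = (−10, −8, 0) and DF = (0, −6, 5), so a normal is n = DE × DF = (−40, 50, 60).
Then n·(−28, 23, −37) − (−120) = 170.
|n| = √(1600 + 2500 + 3600) = 10√77, so the distance is |170|/(10√77) = 17/√77.

17√77/77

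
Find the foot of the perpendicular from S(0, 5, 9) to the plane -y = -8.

(0, 8, 9)

The perpendicular from S has direction n = (0, -1, 0): r = (0, 5, 9) + λ(0, -1, 0).
Substitute into the plane: n·(S + λn) = -8 gives -5 + 1λ = -8, so λ = -3.
Foot = (0, 5, 9) + (-3)·(0, -1, 0) = (0, 8, 9).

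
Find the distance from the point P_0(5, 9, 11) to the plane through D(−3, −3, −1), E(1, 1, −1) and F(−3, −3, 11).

2√2

DE = (4, 4, 0) and DF = (0, 0, 12), so a normal is n = DE × DF = (48, −48, 0).
d = |48·5 + (-48)·9 − 0| / √(2304 + 2304 + 0) = |-192| / (48√2) = 2√2.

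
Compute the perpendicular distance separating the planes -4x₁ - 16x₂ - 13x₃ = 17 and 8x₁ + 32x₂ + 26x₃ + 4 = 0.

5/7

Divide the second equation by -2 to match normals: -4x₁ - 16x₂ - 13x₃ = 2.
Both planes have normal n = (-4, -16, -13), |n| = 21. Any point on the first plane is at distance |2 − 17|/|n| = 15/21 = 5/7 from the second.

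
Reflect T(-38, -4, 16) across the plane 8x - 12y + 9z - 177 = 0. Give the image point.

(-22, -28, 34)

With n = (8, -12, 9), the signed offset is (n·T − 177)/|n|² = -289/289 = -1.
T' = T − 2t·n = (-38, -4, 16) − (-2)·(8, -12, 9) = (-22, -28, 34).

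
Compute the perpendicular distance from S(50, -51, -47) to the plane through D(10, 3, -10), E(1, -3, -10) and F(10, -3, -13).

20/7

DE = (-9, -6, 0) and DF = (0, -6, -3), so a normal is n = DE × DF = (18, -27, 54).
n = (18, -27, 54); n·P − (-441) = 180; |n| = 63; distance = 180/63 = 20/7.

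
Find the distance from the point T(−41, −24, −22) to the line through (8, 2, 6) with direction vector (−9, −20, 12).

Direction vector d = (−9, −20, 12).
AP = (−49, −26, −28), and AP × d = (−872, 840, 746).
|AP × d|² = 2022500 and |d|² = 625, so the distance is √(2022500/625) = √3236 = 2√809.

2√809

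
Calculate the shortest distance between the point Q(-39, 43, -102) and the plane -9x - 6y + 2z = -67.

4

Normal vector n = (-9, -6, 2), and n·(-39, 43, -102) - (-67) = -44.
|n| = √(81 + 36 + 4) = 11, so the distance is |-44|/11 = 4.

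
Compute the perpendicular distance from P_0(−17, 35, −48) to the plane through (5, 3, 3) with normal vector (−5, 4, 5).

17√66/66

The plane has equation n·(r − (5, 3, 3)) = 0, i.e. n·r = 2.
Then n·(−17, 35, −48) − 2 = −17.
|n| = √(25 + 16 + 25) = √66, so the distance is |-17|/√66 = 17√66/66.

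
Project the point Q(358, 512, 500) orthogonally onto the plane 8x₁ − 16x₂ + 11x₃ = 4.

n = (8, −16, 11), |n|² = 441, and n·Q − 4 = 168.
t = 168/441 = 8/21, so the foot is Q − t·n = (358, 512, 500) − (8/21)·(8, −16, 11) = (7454/21, 10880/21, 10412/21).

(7454/21, 10880/21, 10412/21)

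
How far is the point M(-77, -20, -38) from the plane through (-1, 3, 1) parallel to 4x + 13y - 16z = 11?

1

Parallel planes share the normal n = (4, 13, -16); since (-1, 3, 1) lies on the plane, its equation is 4x + 13y - 16z = 19.
Then n·(-77, -20, -38) - 19 = 21.
|n| = √(16 + 169 + 256) = 21, so the distance is |21|/21 = 1.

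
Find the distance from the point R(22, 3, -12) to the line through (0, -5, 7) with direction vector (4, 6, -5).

Direction vector d = (4, 6, -5).
AP = (22, 8, -19), and AP × d = (74, 34, 100).
|AP × d|² = 16632 and |d|² = 77, so the distance is √(16632/77) = √216 = 6√6.

6√6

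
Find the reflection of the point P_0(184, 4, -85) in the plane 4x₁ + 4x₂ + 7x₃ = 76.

(176, -4, -99)

n = (4, 4, 7), |n|² = 81, n·P_0 − 76 = 81, so t = 81/81 = 1.
Foot F = P_0 − 1·n = (180, 0, -92); the reflection is 2F − P_0 = (176, -4, -99).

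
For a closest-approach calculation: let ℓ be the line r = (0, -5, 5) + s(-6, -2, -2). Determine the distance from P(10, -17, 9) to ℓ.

6√6

Direction vector d = (-6, -2, -2).
AP = (10, -12, 4); AP·d = -44, |AP|² = 260, |d|² = 44.
distance² = |AP|² − (AP·d)²/|d|² = 260 − 1936/44 = 216, so the distance is 6√6.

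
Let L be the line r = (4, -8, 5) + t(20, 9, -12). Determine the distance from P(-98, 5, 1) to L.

2√1241

Direction vector d = (20, 9, -12).
AP = (-102, 13, -4); AP·d = -1875, |AP|² = 10589, |d|² = 625.
distance² = |AP|² − (AP·d)²/|d|² = 10589 − 3515625/625 = 4964, so the distance is 2√1241.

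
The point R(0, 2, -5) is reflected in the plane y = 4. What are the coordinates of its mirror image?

n = (0, 1, 0), |n|² = 1, n·R − 4 = -2, so t = -2/1 = -2.
Foot F = R − (-2)·n = (0, 4, -5); the reflection is 2F − R = (0, 6, -5).

(0, 6, -5)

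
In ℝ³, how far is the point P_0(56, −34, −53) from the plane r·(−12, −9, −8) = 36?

Normal vector n = (−12, −9, −8), and n·(56, −34, −53) − 36 = 22.
|n| = √(144 + 81 + 64) = 17, so the distance is |22|/17 = 22/17.

22/17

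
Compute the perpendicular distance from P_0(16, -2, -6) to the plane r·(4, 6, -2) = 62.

Normal vector n = (4, 6, -2), and n·(16, -2, -6) - 62 = 2.
|n| = √(16 + 36 + 4) = 2√14, so the distance is |2|/(2√14) = √14/14.

√14/14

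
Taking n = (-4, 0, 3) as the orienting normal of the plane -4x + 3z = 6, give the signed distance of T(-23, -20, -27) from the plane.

1

n·T − 6 = 5.
|n| = 5, so the signed distance is 5/5 = 1.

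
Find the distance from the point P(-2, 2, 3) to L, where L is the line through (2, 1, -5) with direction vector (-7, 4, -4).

Direction vector d = (-7, 4, -4).
AP = (-4, 1, 8), and AP × d = (-36, -72, -9).
|AP × d|² = 6561 and |d|² = 81, so the distance is √(6561/81) = √81 = 9.

9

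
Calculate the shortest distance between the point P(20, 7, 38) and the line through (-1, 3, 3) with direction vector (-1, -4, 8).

√953

Direction vector d = (-1, -4, 8).
AP = (21, 4, 35), and AP × d = (172, -203, -80).
|AP × d|² = 77193 and |d|² = 81, so the distance is √(77193/81) = √953.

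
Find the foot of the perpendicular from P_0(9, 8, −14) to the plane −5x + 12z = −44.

(4, 8, -2)

The perpendicular from P_0 has direction n = (−5, 0, 12): r = (9, 8, −14) + λ(−5, 0, 12).
Substitute into the plane: n·(P_0 + λn) = -44 gives -213 + 169λ = -44, so λ = 1.
Foot = (9, 8, −14) + 1·(−5, 0, 12) = (4, 8, −2).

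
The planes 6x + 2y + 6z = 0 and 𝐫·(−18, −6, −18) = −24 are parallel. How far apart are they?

4√19/19

Divide the second equation by -3 to match normals: 6x + 2y + 6z = 8.
Both planes have normal n = (6, 2, 6), |n| = 2√19. Any point on the first plane is at distance |8 − 0|/|n| = 8/(2√19) = 4√19/19 from the second.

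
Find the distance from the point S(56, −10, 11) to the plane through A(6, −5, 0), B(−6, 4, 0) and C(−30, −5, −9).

AB = (−12, 9, 0) and AC = (−36, 0, −9), so a normal is n = AB × AC = (−81, −108, 324).
Then n·(56, −10, 11) − 54 = 54.
|n| = √(6561 + 11664 + 104976) = 351, so the distance is |54|/351 = 2/13.

2/13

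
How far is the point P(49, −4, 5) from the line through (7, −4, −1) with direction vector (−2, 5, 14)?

30√2

Direction vector d = (−2, 5, 14).
AP = (42, 0, 6), and AP × d = (−30, −600, 210).
|AP × d|² = 405000 and |d|² = 225, so the distance is √(405000/225) = √1800 = 30√2.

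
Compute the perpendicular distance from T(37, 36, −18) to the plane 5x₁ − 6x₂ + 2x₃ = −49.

18√65/65

n = (5, −6, 2); n·P − (-49) = -18; |n| = √65; distance = 18/√65 = 18√65/65.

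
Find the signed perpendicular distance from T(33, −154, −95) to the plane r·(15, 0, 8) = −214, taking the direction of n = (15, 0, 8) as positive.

n·T − (-214) = -51.
|n| = 17, so the signed distance is -51/17 = -3.

-3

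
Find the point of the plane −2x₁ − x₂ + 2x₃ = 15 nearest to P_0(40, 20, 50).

(110/3, 55/3, 160/3)

The perpendicular from P_0 has direction n = (−2, −1, 2): r = (40, 20, 50) + λ(−2, −1, 2).
Substitute into the plane: n·(P_0 + λn) = 15 gives 0 + 9λ = 15, so λ = 5/3.
Foot = (40, 20, 50) + (5/3)·(−2, −1, 2) = (110/3, 55/3, 160/3).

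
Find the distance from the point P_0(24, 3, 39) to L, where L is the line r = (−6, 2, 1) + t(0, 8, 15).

Direction vector d = (0, 8, 15).
AP = (30, 1, 38), and AP × d = (−289, −450, 240).
|AP × d|² = 343621 and |d|² = 289, so the distance is √(343621/289) = √1189.

√1189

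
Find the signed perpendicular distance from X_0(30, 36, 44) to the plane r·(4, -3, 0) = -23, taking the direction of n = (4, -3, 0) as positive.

7

n·X_0 − (-23) = 35.
|n| = 5, so the signed distance is 35/5 = 7.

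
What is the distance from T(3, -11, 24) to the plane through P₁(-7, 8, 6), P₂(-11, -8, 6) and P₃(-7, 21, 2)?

P₁P₂ = (-4, -16, 0) and P₁P₃ = (0, 13, -4), so a normal is n = P₁P₂ × P₁P₃ = (64, -16, -52).
Then n·(3, -11, 24) - (-888) = 8.
|n| = √(4096 + 256 + 2704) = 84, so the distance is |8|/84 = 2/21.

2/21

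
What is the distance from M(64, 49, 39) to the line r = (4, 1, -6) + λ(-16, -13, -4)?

3√97

Direction vector d = (-16, -13, -4).
AP = (60, 48, 45), and AP × d = (393, -480, -12).
|AP × d|² = 384993 and |d|² = 441, so the distance is √(384993/441) = √873 = 3√97.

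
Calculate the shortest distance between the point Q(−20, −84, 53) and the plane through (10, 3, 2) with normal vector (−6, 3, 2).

3

The plane has equation n·(r − (10, 3, 2)) = 0, i.e. n·r = -47.
Then n·(−20, −84, 53) − (−47) = 21.
|n| = √(36 + 9 + 4) = 7, so the distance is |21|/7 = 3.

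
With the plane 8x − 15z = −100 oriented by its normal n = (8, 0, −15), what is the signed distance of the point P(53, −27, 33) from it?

29/17

n·P − (-100) = 29.
|n| = 17, so the signed distance is 29/17.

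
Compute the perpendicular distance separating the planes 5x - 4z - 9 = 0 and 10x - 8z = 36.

9√41/41

Divide the second equation by 2 to match normals: 5x - 4z = 18.
With common normal n = (5, 0, -4) (|n| = √41), the distance is |9 − 18|/|n| = 9/√41 = 9√41/41.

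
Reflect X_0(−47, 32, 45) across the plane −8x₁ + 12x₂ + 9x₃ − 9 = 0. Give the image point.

(17, -64, -27)

With n = (−8, 12, 9), the signed offset is (n·X_0 − 9)/|n|² = 1156/289 = 4.
X_0' = X_0 − 2t·n = (−47, 32, 45) − 8·(−8, 12, 9) = (17, −64, −27).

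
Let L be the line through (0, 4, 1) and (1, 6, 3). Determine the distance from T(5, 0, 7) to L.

2√17

A direction vector is d = (1, 2, 2).
AP = (5, −4, 6); AP·d = 9, |AP|² = 77, |d|² = 9.
distance² = |AP|² − (AP·d)²/|d|² = 77 − 81/9 = 68, so the distance is 2√17.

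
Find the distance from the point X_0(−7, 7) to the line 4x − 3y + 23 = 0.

d = |4·(-7) + (-3)·7 − (-23)| / √(16 + 9) = |-26|/5 = 26/5.

26/5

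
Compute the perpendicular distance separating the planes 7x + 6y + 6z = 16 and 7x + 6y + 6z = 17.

Both planes have normal n = (7, 6, 6), |n| = 11. Any point on the first plane is at distance |17 − 16|/|n| = 1/11 from the second.

1/11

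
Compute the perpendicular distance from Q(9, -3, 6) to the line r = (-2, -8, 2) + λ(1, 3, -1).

√118

Direction vector d = (1, 3, -1).
AP = (11, 5, 4); AP·d = 22, |AP|² = 162, |d|² = 11.
distance² = |AP|² − (AP·d)²/|d|² = 162 − 484/11 = 118, so the distance is √118.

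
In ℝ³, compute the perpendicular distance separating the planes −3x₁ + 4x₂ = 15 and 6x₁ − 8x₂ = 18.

Divide the second equation by -2 to match normals: −3x₁ + 4x₂ = -9.
With common normal n = (−3, 4, 0) (|n| = 5), the distance is |15 − (-9)|/|n| = 24/5.

24/5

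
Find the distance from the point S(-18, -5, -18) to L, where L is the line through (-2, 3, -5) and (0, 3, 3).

A direction vector is d = (2, 0, 8).
AP = (-16, -8, -13), and AP × d = (-64, 102, 16).
|AP × d|² = 14756 and |d|² = 68, so the distance is √(14756/68) = √217.

√217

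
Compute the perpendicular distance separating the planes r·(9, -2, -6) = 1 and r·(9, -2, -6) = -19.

20/11

With common normal n = (9, -2, -6) (|n| = 11), the distance is |1 − (-19)|/|n| = 20/11.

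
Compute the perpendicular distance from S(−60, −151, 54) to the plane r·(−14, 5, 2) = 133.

4

n = (−14, 5, 2); n·P − 133 = 60; |n| = 15; distance = 60/15 = 4.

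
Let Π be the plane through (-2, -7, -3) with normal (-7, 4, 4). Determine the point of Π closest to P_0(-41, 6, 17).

(-6, -14, -3)

n = (-7, 4, 4), |n|² = 81, and n·P_0 − (-26) = 405.
t = 405/81 = 5, so the foot is P_0 − t·n = (-41, 6, 17) − 5·(-7, 4, 4) = (-6, -14, -3).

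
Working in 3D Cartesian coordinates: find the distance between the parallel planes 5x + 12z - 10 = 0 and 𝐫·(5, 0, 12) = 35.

25/13

With common normal n = (5, 0, 12) (|n| = 13), the distance is |10 − 35|/|n| = 25/13.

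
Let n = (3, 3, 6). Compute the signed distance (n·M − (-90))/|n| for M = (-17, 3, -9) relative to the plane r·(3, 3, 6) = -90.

n·M − (-90) = -6.
|n| = 3√6, so the signed distance is -2/√6.

-2/√6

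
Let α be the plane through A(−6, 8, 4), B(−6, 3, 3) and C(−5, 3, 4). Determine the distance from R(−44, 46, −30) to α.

6√51/17

AB = (0, −5, −1) and AC = (1, −5, 0), so a normal is n = AB × AC = (−5, −1, 5).
d = |(-5)·(-44) + (-1)·46 + 5·(-30) − 42| / √(25 + 1 + 25) = |-18| / √51 = 18/√51.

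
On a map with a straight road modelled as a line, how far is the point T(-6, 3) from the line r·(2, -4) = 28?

The normal to the line is n = (2, -4) with |n| = 2√5.
|n·T − 28| = |-24 − 28| = 52, so the distance is 52/(2√5) = 26/√5.

26√5/5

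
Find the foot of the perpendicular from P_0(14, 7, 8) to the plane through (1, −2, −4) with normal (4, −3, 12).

The perpendicular from P_0 has direction n = (4, −3, 12): r = (14, 7, 8) + μ(4, −3, 12).
Substitute into the plane: n·(P_0 + μn) = -38 gives 131 + 169μ = -38, so μ = -1.
Foot = (14, 7, 8) + (-1)·(4, −3, 12) = (10, 10, −4).

(10, 10, -4)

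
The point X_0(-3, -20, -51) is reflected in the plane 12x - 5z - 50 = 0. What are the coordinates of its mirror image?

(-27, -20, -41)

With n = (12, 0, -5), the signed offset is (n·X_0 − 50)/|n|² = 169/169 = 1.
X_0' = X_0 − 2t·n = (-3, -20, -51) − 2·(12, 0, -5) = (-27, -20, -41).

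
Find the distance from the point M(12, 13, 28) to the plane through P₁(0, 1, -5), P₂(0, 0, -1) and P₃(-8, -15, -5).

P₁P₂ = (0, -1, 4) and P₁P₃ = (-8, -16, 0), so a normal is n = P₁P₂ × P₁P₃ = (64, -32, -8).
Then n·(12, 13, 28) - 8 = 120.
|n| = √(4096 + 1024 + 64) = 72, so the distance is |120|/72 = 5/3.

5/3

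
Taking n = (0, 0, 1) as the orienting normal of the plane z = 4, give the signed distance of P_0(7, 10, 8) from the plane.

n·P_0 − 4 = 4.
|n| = 1, so the signed distance is 4/1 = 4.

4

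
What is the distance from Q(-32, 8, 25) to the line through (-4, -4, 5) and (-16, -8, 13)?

A direction vector is d = (-12, -4, 8).
AP = (-28, 12, 20); AP·d = 448, |AP|² = 1328, |d|² = 224.
distance² = |AP|² − (AP·d)²/|d|² = 1328 − 200704/224 = 432, so the distance is 12√3.

12√3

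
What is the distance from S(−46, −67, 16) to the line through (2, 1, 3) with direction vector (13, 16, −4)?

Direction vector d = (13, 16, −4).
AP = (−48, −68, 13); AP·d = -1764, |AP|² = 7097, |d|² = 441.
distance² = |AP|² − (AP·d)²/|d|² = 7097 − 3111696/441 = 41, so the distance is √41.

√41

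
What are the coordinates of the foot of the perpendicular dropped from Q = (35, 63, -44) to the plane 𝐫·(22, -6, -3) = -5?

(13, 69, -41)

The perpendicular from Q has direction n = (22, -6, -3): r = (35, 63, -44) + λ(22, -6, -3).
Substitute into the plane: n·(Q + λn) = -5 gives 524 + 529λ = -5, so λ = -1.
Foot = (35, 63, -44) + (-1)·(22, -6, -3) = (13, 69, -41).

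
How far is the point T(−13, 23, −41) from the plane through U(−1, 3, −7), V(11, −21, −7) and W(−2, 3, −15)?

UV = (12, −24, 0) and UW = (−1, 0, −8), so a normal is n = UV × UW = (192, 96, −24).
Then n·(−13, 23, −41) − 264 = 432.
|n| = √(36864 + 9216 + 576) = 216, so the distance is |432|/216 = 2.

2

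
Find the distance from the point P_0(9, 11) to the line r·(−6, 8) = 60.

d = |(-6)·9 + 8·11 − 60| / √(36 + 64) = |-26|/10 = 13/5.

13/5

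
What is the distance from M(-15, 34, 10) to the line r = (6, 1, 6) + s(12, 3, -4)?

Direction vector d = (12, 3, -4).
AP = (-21, 33, 4), and AP × d = (-144, -36, -459).
|AP × d|² = 232713 and |d|² = 169, so the distance is √(232713/169) = √1377 = 9√17.

9√17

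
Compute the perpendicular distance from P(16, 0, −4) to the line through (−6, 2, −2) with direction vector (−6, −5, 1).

2√61

Direction vector d = (−6, −5, 1).
AP = (22, −2, −2); AP·d = -124, |AP|² = 492, |d|² = 62.
distance² = |AP|² − (AP·d)²/|d|² = 492 − 15376/62 = 244, so the distance is 2√61.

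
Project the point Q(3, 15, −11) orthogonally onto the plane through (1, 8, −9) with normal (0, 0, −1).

(3, 15, -9)

n = (0, 0, −1), |n|² = 1, and n·Q − 9 = 2.
t = 2/1 = 2, so the foot is Q − t·n = (3, 15, −11) − 2·(0, 0, −1) = (3, 15, −9).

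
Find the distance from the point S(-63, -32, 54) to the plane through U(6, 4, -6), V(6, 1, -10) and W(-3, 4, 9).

UV = (0, -3, -4) and UW = (-9, 0, 15), so a normal is n = UV × UW = (-45, 36, -27).
Then n·(-63, -32, 54) - 36 = 189.
|n| = √(2025 + 1296 + 729) = 45√2, so the distance is |189|/(45√2) = 21/(5√2).

21/(5√2)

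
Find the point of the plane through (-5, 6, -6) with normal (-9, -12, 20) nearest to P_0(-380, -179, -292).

The perpendicular from P_0 has direction n = (-9, -12, 20): r = (-380, -179, -292) + t(-9, -12, 20).
Substitute into the plane: n·(P_0 + tn) = -147 gives -272 + 625t = -147, so t = 1/5.
Foot = (-380, -179, -292) + (1/5)·(-9, -12, 20) = (-1909/5, -907/5, -288).

(-1909/5, -907/5, -288)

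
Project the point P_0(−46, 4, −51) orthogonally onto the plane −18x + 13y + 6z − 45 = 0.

The perpendicular from P_0 has direction n = (−18, 13, 6): r = (−46, 4, −51) + t(−18, 13, 6).
Substitute into the plane: n·(P_0 + tn) = 45 gives 574 + 529t = 45, so t = -1.
Foot = (−46, 4, −51) + (-1)·(−18, 13, 6) = (−28, −9, −57).

(-28, -9, -57)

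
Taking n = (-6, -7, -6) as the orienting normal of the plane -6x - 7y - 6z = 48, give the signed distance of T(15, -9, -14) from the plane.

9/11

n·T − 48 = 9.
|n| = 11, so the signed distance is 9/11.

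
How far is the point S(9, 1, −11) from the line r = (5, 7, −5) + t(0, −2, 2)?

Direction vector d = (0, −2, 2).
AP = (4, −6, −6); AP·d = 0, |AP|² = 88, |d|² = 8.
distance² = |AP|² − (AP·d)²/|d|² = 88 − 0/8 = 88, so the distance is 2√22.

2√22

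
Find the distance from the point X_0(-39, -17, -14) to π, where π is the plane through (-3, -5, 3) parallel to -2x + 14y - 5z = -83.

Parallel planes share the normal n = (-2, 14, -5); since (-3, -5, 3) lies on the plane, its equation is -2x + 14y - 5z = -79.
d = |(-2)·(-39) + 14·(-17) + (-5)·(-14) − (-79)| / √(4 + 196 + 25) = |-11| / 15 = 11/15.

11/15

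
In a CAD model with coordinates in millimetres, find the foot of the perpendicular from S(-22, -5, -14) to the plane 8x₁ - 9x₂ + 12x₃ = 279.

(-6, -23, 10)

n = (8, -9, 12), |n|² = 289, and n·S − 279 = -578.
t = -578/289 = -2, so the foot is S − t·n = (-22, -5, -14) − (-2)·(8, -9, 12) = (-6, -23, 10).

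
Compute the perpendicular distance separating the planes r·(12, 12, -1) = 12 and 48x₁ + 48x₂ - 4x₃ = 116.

Divide the second equation by 4 to match normals: 12x₁ + 12x₂ - x₃ = 29.
With common normal n = (12, 12, -1) (|n| = 17), the distance is |12 − 29|/|n| = 17/17 = 1.

1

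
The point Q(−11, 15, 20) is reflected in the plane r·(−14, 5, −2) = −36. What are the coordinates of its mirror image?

(17, 5, 24)

n = (−14, 5, −2), |n|² = 225, n·Q − (-36) = 225, so t = 225/225 = 1.
Foot F = Q − 1·n = (3, 10, 22); the reflection is 2F − Q = (17, 5, 24).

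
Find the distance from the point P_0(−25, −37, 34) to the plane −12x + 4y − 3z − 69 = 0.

19/13

Normal vector n = (−12, 4, −3), and n·(−25, −37, 34) − 69 = −19.
|n| = √(144 + 16 + 9) = 13, so the distance is |-19|/13 = 19/13.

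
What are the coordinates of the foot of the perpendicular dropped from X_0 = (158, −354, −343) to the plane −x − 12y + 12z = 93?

(2679/17, -6102/17, -5747/17)

n = (−1, −12, 12), |n|² = 289, and n·X_0 − 93 = -119.
t = -119/289 = -7/17, so the foot is X_0 − t·n = (158, −354, −343) − (-7/17)·(−1, −12, 12) = (2679/17, −6102/17, −5747/17).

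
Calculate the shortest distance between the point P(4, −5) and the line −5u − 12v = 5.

The normal to the line is n = (−5, −12) with |n| = 13.
|n·P − 5| = |40 − 5| = 35, so the distance is 35/13.

35/13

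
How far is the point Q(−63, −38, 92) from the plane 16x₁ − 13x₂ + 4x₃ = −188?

2

n = (16, −13, 4); n·P − (-188) = 42; |n| = 21; distance = 42/21 = 2.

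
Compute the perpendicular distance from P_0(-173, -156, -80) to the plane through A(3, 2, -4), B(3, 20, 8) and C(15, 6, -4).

8

AB = (0, 18, 12) and AC = (12, 4, 0), so a normal is n = AB × AC = (-48, 144, -216).
n = (-48, 144, -216); n·P − 1008 = 2112; |n| = 264; distance = 2112/264 = 8.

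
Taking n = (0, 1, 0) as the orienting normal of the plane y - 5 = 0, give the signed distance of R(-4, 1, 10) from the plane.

n·R − 5 = -4.
|n| = 1, so the signed distance is -4/1 = -4.

-4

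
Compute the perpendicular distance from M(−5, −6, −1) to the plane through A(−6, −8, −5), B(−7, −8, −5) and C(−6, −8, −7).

2

AB = (−1, 0, 0) and AC = (0, 0, −2), so a normal is n = AB × AC = (0, −2, 0).
d = |(-2)·(-6) − 16| / √(0 + 4 + 0) = |-4| / 2 = 2.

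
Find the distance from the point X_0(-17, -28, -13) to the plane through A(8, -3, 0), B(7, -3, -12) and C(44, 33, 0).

AB = (-1, 0, -12) and AC = (36, 36, 0), so a normal is n = AB × AC = (432, -432, -36).
Then n·(-17, -28, -13) - 4752 = 468.
|n| = √(186624 + 186624 + 1296) = 612, so the distance is |468|/612 = 13/17.

13/17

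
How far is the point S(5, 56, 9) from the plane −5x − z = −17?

17√26/26

n = (−5, 0, −1); n·P − (-17) = -17; |n| = √26; distance = 17/√26.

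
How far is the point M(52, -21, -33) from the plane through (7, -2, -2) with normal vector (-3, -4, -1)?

The plane has equation n·(r − (7, -2, -2)) = 0, i.e. n·r = -11.
n = (-3, -4, -1); n·P − (-11) = -28; |n| = √26; distance = 28/√26 = 14√26/13.

28/√26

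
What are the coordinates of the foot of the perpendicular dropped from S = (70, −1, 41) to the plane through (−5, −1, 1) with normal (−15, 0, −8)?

(-5, -1, 1)

The perpendicular from S has direction n = (−15, 0, −8): r = (70, −1, 41) + t(−15, 0, −8).
Substitute into the plane: n·(S + tn) = 67 gives -1378 + 289t = 67, so t = 5.
Foot = (70, −1, 41) + 5·(−15, 0, −8) = (−5, −1, 1).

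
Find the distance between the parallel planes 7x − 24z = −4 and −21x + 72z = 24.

Divide the second equation by -3 to match normals: 7x − 24z = -8.
Both planes have normal n = (7, 0, −24), |n| = 25. Any point on the first plane is at distance |(-8) − (-4)|/|n| = 4/25 from the second.

4/25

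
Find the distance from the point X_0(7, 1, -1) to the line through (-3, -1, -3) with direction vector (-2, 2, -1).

Direction vector d = (-2, 2, -1).
AP = (10, 2, 2); AP·d = -18, |AP|² = 108, |d|² = 9.
distance² = |AP|² − (AP·d)²/|d|² = 108 − 324/9 = 72, so the distance is 6√2.

6√2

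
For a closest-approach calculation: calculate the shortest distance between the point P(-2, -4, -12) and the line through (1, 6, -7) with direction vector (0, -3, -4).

Direction vector d = (0, -3, -4).
AP = (-3, -10, -5); AP·d = 50, |AP|² = 134, |d|² = 25.
distance² = |AP|² − (AP·d)²/|d|² = 134 − 2500/25 = 34, so the distance is √34.

√34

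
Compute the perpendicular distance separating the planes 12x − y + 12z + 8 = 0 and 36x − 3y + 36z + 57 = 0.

Divide the second equation by 3 to match normals: 12x − y + 12z = -19.
With common normal n = (12, −1, 12) (|n| = 17), the distance is |(-8) − (-19)|/|n| = 11/17.

11/17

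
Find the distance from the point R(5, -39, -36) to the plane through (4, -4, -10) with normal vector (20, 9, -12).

17/25

The plane has equation n·(r − (4, -4, -10)) = 0, i.e. n·r = 164.
Then n·(5, -39, -36) - 164 = 17.
|n| = √(400 + 81 + 144) = 25, so the distance is |17|/25 = 17/25.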